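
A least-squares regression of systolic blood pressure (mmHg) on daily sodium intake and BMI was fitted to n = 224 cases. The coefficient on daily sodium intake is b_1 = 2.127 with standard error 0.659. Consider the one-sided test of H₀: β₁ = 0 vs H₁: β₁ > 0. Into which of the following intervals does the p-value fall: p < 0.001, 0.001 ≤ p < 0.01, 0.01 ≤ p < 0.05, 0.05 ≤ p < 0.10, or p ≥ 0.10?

p < 0.001

t = 2.127 / 0.659 = 3.228.
df = n − k − 1 = 224 − 2 − 1 = 221.
One-sided p = P(T_{221} > t) ≈ 0.0007.
So p < 0.001.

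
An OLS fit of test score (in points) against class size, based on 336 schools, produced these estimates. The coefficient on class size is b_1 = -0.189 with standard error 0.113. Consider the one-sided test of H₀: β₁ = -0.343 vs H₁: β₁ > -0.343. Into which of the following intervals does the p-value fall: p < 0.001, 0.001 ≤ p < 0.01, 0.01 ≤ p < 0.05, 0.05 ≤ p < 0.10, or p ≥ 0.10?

t = (-0.189 − (-0.343)) / 0.113 = 1.363.
df = n − 2 = 336 − 2 = 334.
One-sided p = P(T_{334} > t) ≈ 0.0869.
So 0.05 ≤ p < 0.10.

0.05 ≤ p < 0.10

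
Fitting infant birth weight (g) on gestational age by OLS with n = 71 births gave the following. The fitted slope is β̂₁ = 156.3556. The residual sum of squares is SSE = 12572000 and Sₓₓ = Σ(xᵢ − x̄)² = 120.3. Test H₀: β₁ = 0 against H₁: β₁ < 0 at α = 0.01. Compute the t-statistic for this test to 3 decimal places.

MSE = SSE/(n − 2) = 12572000/69 = 182203.
SE(β̂₁) = √(MSE/Sₓₓ) = √(182203/120.3) = 38.9175.
t = 156.3556 / 38.9175 = 4.018.
df = n − 2 = 69.
One-sided p ≈ 0.9999, which is ≥ 0.01, so fail to reject H₀.
The data do not give significant evidence that the true slope on gestational age is negative.

t = 4.018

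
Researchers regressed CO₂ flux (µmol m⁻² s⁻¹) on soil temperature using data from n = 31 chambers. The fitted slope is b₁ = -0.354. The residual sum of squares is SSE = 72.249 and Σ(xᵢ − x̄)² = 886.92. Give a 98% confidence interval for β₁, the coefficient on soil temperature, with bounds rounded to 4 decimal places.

MSE = SSE/(n − 2) = 72.249/29 = 2.49134.
SE(b₁) = √(MSE/Sₓₓ) = √(2.49134/886.92) = 0.0529999.
df = n − 2 = 29.
t* = t_{0.01, 29} = 2.462021.
Margin = t* × SE = 2.462021 × 0.0529999 = 0.130487.
CI: -0.354 ± 0.130487 → (-0.4845, -0.2235).
With 98% confidence, each one-unit increase in soil temperature is associated with a change of between -0.4845 and -0.2235 µmol m⁻² s⁻¹ in CO₂ flux.

(-0.4845, -0.2235)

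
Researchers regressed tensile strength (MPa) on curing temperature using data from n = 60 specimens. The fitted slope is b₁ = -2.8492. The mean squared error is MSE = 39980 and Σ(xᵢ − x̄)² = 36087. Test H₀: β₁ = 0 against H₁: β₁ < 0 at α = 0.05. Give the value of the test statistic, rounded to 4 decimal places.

t = -2.7069

SE(b₁) = √(MSE/Sₓₓ) = √(39980/36087) = 1.05256.
t = -2.8492 / 1.05256 = -2.7069.
df = n − 2 = 58.
One-sided p ≈ 0.0045, which is < 0.05, so reject H₀.
There is evidence that the true slope on curing temperature is negative.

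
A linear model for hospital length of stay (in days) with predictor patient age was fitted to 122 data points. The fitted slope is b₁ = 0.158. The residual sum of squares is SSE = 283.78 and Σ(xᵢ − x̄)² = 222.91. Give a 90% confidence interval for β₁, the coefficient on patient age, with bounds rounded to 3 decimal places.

MSE = SSE/(n − 2) = 283.78/120 = 2.36483.
SE(b₁) = √(MSE/Sₓₓ) = √(2.36483/222.91) = 0.103.
df = n − 2 = 120.
t* = t_{0.05, 120} = 1.657651.
Margin = t* × SE = 1.657651 × 0.103 = 0.17074.
CI: 0.158 ± 0.17074 → (-0.013, 0.329).
With 90% confidence, each one-unit increase in patient age is associated with a change of between -0.013 and 0.329 days in hospital length of stay.

(-0.013, 0.329)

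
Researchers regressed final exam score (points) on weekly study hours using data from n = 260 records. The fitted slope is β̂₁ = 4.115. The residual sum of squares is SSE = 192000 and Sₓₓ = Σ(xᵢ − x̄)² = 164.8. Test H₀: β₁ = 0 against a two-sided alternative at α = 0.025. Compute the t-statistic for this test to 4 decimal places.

MSE = SSE/(n − 2) = 192000/258 = 744.186.
SE(β̂₁) = √(MSE/Sₓₓ) = √(744.186/164.8) = 2.12502.
t = 4.115 / 2.12502 = 1.9365.
df = n − 2 = 258.
Two-sided p ≈ 0.0539, which is ≥ 0.025, so fail to reject H₀.
The data do not give significant evidence of an association between weekly study hours and final exam score.

t = 1.9365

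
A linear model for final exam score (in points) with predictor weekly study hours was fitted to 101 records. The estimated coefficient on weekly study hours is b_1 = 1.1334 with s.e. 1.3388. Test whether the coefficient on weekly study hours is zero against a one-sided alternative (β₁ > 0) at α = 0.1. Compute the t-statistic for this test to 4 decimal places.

t = 0.8466

H₀: β₁ = 0 vs H₁: β₁ > 0.
t = (b_1 − β₁⁰)/SE = 1.1334 / 1.3388 = 0.8466.
df = n − 2 = 101 − 2 = 99.
One-sided p ≈ 0.1996, which is ≥ 0.1, so fail to reject H₀.
The data do not give significant evidence that the true slope on weekly study hours is positive.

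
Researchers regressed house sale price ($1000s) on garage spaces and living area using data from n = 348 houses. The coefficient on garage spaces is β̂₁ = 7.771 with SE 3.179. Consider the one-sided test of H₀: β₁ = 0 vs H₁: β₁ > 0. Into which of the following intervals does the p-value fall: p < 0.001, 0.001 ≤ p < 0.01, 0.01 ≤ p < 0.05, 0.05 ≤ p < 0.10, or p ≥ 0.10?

t = 7.771 / 3.179 = 2.444.
df = n − k − 1 = 348 − 2 − 1 = 345.
One-sided p = P(T_{345} > t) ≈ 0.0075.
So 0.001 ≤ p < 0.01.

0.001 ≤ p < 0.01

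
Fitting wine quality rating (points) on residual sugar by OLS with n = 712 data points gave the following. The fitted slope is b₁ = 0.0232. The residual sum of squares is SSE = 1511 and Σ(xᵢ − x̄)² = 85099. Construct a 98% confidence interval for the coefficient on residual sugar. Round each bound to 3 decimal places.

(0.012, 0.035)

MSE = SSE/(n − 2) = 1511/710 = 2.12817.
SE(b₁) = √(MSE/Sₓₓ) = √(2.12817/85099) = 0.00500082.
df = n − 2 = 710.
t* = t_{0.01, 710} = 2.331611.
Margin = t* × SE = 2.331611 × 0.00500082 = 0.01166.
CI: 0.0232 ± 0.01166 → (0.012, 0.035).
With 98% confidence, each one-unit increase in residual sugar is associated with a change of between 0.012 and 0.035 points in wine quality rating.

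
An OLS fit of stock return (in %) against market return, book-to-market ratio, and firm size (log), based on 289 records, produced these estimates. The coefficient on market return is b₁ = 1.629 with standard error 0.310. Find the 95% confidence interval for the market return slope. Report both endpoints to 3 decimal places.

(1.019, 2.239)

df = n − k − 1 = 289 − 3 − 1 = 285.
t* = t_{0.025, 285} = 1.968323.
Margin = t* × SE = 1.968323 × 0.310 = 0.61018.
CI: 1.629 ± 0.61018 → (1.019, 2.239).
With 95% confidence, each one-unit increase in market return is associated with a change of between 1.019 and 2.239 % in stock return, holding the other predictors fixed.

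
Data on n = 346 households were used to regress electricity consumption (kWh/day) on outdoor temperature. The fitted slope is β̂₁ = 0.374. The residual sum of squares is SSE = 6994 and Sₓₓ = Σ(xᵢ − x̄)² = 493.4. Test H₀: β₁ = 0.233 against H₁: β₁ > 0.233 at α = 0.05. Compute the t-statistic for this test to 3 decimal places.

MSE = SSE/(n − 2) = 6994/344 = 20.3314.
SE(β̂₁) = √(MSE/Sₓₓ) = √(20.3314/493.4) = 0.202994.
t = (0.374 − 0.233) / 0.202994 = 0.695.
df = n − 2 = 344.
One-sided p ≈ 0.2439, which is ≥ 0.05, so fail to reject H₀.
The data do not give significant evidence that the true slope on outdoor temperature exceeds 0.233 kWh/day per unit.

t = 0.695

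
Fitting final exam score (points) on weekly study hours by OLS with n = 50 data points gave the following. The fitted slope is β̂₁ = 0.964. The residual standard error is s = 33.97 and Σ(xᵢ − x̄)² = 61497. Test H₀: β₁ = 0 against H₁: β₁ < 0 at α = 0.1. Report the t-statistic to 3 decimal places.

t = 7.037

SE(β̂₁) = s/√Sₓₓ = 33.97/√61497 = 0.136984.
t = 0.964 / 0.136984 = 7.037.
df = n − 2 = 48.
One-sided p ≈ 1.0000, which is ≥ 0.1, so fail to reject H₀.
The data do not give significant evidence that the true slope on weekly study hours is negative.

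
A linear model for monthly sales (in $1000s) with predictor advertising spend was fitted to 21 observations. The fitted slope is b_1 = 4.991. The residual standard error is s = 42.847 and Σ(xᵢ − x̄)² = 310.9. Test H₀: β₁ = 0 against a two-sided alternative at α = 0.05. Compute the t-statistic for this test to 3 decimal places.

SE(b_1) = s/√Sₓₓ = 42.847/√310.9 = 2.43002.
t = 4.991 / 2.43002 = 2.054.
df = n − 2 = 19.
Two-sided p ≈ 0.0540, which is ≥ 0.05, so fail to reject H₀.
The data do not give significant evidence of an association between advertising spend and monthly sales.

t = 2.054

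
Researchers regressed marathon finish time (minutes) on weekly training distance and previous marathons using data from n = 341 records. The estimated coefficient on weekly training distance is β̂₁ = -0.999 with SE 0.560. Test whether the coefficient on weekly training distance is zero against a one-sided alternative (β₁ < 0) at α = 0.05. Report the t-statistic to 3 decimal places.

t = -1.784

H₀: β₁ = 0 vs H₁: β₁ < 0.
t = (β̂₁ − β₁⁰)/SE = -0.999 / 0.560 = -1.784.
df = n − k − 1 = 341 − 2 − 1 = 338.
One-sided p ≈ 0.0377, which is < 0.05, so reject H₀.
There is evidence that the true slope on weekly training distance is negative, holding the other predictors fixed.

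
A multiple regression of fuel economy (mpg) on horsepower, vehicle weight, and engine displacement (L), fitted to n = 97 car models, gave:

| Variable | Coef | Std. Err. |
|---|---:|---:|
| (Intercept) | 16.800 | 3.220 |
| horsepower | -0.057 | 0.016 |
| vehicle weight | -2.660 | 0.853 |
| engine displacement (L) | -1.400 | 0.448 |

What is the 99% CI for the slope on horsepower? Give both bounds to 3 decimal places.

Read off: b = -0.057, SE = 0.016 for horsepower.
df = n − k − 1 = 97 − 3 − 1 = 93.
t* = t_{0.005, 93} = 2.629732.
Margin = t* × SE = 2.629732 × 0.016 = 0.04208.
CI: -0.057 ± 0.04208 → (-0.099, -0.015).

(-0.099, -0.015)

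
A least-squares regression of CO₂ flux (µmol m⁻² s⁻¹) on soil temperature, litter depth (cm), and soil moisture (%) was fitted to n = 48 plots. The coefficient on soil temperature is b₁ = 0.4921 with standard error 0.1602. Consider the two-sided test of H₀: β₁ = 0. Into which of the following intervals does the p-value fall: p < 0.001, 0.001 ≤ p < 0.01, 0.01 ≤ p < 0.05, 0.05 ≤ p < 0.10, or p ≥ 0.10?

t = 0.4921 / 0.1602 = 3.072.
df = n − k − 1 = 48 − 3 − 1 = 44.
Two-sided p = 2·P(T_{44} > |t|) ≈ 0.0036.
So 0.001 ≤ p < 0.01.

0.001 ≤ p < 0.01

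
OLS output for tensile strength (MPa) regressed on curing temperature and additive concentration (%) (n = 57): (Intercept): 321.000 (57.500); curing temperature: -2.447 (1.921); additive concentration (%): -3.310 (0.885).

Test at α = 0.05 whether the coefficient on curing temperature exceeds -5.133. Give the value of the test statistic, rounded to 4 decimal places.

Read off: b = -2.447, SE = 1.921 for curing temperature.
H₀: β₁ = -5.133 vs H₁: β₁ > -5.133.
t = (-2.447 − (-5.133)) / 1.921 = 1.3982.
df = n − k − 1 = 57 − 2 − 1 = 54.
One-sided p ≈ 0.0839, which is ≥ 0.05, so fail to reject H₀.
The data do not give significant evidence that the true slope on curing temperature exceeds -5.133 MPa per unit, holding the other predictors fixed.

t = 1.3982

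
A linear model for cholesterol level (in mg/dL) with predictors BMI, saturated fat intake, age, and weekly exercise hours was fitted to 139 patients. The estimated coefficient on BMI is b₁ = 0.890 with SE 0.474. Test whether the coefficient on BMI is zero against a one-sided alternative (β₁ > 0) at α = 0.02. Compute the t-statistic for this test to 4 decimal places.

H₀: β₁ = 0 vs H₁: β₁ > 0.
t = (b₁ − β₁⁰)/SE = 0.890 / 0.474 = 1.8776.
df = n − k − 1 = 139 − 4 − 1 = 134.
One-sided p ≈ 0.0313, which is ≥ 0.02, so fail to reject H₀.
The data do not give significant evidence that the true slope on BMI is positive, holding the other predictors fixed.

t = 1.8776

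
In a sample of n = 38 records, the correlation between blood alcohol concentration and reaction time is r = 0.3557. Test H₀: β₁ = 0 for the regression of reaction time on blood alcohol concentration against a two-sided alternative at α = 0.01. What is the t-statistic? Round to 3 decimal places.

t = r·√(n − 2)/√(1 − r²) = 0.3557·√36/√0.873478 = 2.284.
df = n − 2 = 36.
Two-sided p ≈ 0.0284, which is ≥ 0.01, so fail to reject H₀.
The data do not give significant evidence of a linear association between blood alcohol concentration and reaction time.

t = 2.284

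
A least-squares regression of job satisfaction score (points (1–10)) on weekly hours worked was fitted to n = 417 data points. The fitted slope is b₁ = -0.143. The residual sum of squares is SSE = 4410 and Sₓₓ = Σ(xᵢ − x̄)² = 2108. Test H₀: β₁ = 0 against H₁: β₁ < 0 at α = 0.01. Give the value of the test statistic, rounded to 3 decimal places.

MSE = SSE/(n − 2) = 4410/415 = 10.6265.
SE(b₁) = √(MSE/Sₓₓ) = √(10.6265/2108) = 0.0710003.
t = -0.143 / 0.0710003 = -2.014.
df = n − 2 = 415.
One-sided p ≈ 0.0223, which is ≥ 0.01, so fail to reject H₀.
The data do not give significant evidence that the true slope on weekly hours worked is negative.

t = -2.014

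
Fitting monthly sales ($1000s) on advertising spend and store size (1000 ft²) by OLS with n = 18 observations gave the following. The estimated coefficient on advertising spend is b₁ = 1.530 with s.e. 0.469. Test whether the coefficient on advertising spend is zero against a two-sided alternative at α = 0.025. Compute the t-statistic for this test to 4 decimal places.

t = 3.2623

H₀: β₁ = 0 vs H₁: β₁ ≠ 0.
t = (b₁ − β₁⁰)/SE = 1.530 / 0.469 = 3.2623.
df = n − k − 1 = 18 − 2 − 1 = 15.
Two-sided p ≈ 0.0052, which is < 0.025, so reject H₀.
There is evidence that advertising spend is associated with monthly sales, holding the other predictors fixed.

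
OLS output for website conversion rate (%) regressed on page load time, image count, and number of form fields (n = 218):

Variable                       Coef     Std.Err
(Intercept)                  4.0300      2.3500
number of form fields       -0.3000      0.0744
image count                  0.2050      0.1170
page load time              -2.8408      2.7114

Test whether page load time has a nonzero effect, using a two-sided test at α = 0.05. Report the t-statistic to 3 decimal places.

Read off: b = -2.8408, SE = 2.7114 for page load time.
H₀: β₁ = 0 vs H₁: β₁ ≠ 0.
t = -2.8408 / 2.7114 = -1.048.
df = n − k − 1 = 218 − 3 − 1 = 214.
Two-sided p ≈ 0.2959, which is ≥ 0.05, so fail to reject H₀.
The data do not give significant evidence of an association between page load time and website conversion rate, after adjusting for the other predictors.

t = -1.048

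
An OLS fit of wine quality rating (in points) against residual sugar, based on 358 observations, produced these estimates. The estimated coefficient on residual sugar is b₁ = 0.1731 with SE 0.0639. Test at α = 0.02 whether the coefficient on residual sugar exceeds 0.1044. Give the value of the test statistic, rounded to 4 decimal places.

H₀: β₁ = 0.1044 vs H₁: β₁ > 0.1044.
t = (b₁ − β₁⁰)/SE = (0.1731 − 0.1044) / 0.0639 = 1.0751.
df = n − 2 = 358 − 2 = 356.
One-sided p ≈ 0.1415, which is ≥ 0.02, so fail to reject H₀.
The data do not give significant evidence that the true slope on residual sugar exceeds 0.1044 points per unit.

t = 1.0751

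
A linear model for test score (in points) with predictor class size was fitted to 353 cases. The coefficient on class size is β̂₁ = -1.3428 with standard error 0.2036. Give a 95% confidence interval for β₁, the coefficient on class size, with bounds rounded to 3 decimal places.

(-1.743, -0.942)

df = n − 2 = 353 − 2 = 351.
t* = t_{0.025, 351} = 1.966746.
Margin = t* × SE = 1.966746 × 0.2036 = 0.40043.
CI: -1.3428 ± 0.40043 → (-1.743, -0.942).
With 95% confidence, each one-unit increase in class size is associated with a change of between -1.743 and -0.942 points in test score.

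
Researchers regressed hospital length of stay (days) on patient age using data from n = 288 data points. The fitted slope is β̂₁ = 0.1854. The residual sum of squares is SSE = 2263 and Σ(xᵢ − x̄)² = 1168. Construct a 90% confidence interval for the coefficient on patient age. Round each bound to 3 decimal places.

MSE = SSE/(n − 2) = 2263/286 = 7.91259.
SE(β̂₁) = √(MSE/Sₓₓ) = √(7.91259/1168) = 0.0823072.
df = n − 2 = 286.
t* = t_{0.05, 286} = 1.650199.
Margin = t* × SE = 1.650199 × 0.0823072 = 0.13582.
CI: 0.1854 ± 0.13582 → (0.050, 0.321).
With 90% confidence, each one-unit increase in patient age is associated with a change of between 0.050 and 0.321 days in hospital length of stay.

(0.050, 0.321)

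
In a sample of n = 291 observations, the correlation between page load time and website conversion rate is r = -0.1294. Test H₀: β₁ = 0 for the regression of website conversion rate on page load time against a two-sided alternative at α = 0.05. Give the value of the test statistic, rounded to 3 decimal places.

t = r·√(n − 2)/√(1 − r²) = -0.1294·√289/√0.983256 = -2.218.
df = n − 2 = 289.
Two-sided p ≈ 0.0273, which is < 0.05, so reject H₀.
There is evidence of a linear association between page load time and website conversion rate.

t = -2.218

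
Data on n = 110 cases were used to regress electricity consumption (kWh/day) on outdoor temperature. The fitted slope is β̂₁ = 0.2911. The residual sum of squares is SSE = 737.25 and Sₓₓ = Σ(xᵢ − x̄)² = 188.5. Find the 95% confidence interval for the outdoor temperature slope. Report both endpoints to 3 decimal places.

(-0.086, 0.668)

MSE = SSE/(n − 2) = 737.25/108 = 6.82639.
SE(β̂₁) = √(MSE/Sₓₓ) = √(6.82639/188.5) = 0.1903.
df = n − 2 = 108.
t* = t_{0.025, 108} = 1.982173.
Margin = t* × SE = 1.982173 × 0.1903 = 0.37721.
CI: 0.2911 ± 0.37721 → (-0.086, 0.668).
With 95% confidence, each one-unit increase in outdoor temperature is associated with a change of between -0.086 and 0.668 kWh/day in electricity consumption.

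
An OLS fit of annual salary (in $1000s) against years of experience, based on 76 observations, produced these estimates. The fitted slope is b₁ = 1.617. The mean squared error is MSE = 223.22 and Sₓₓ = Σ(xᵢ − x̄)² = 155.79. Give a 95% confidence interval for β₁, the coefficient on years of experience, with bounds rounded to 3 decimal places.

SE(b₁) = √(MSE/Sₓₓ) = √(223.22/155.79) = 1.19701.
df = n − 2 = 74.
t* = t_{0.025, 74} = 1.992543.
Margin = t* × SE = 1.992543 × 1.19701 = 2.38509.
CI: 1.617 ± 2.38509 → (-0.768, 4.002).
With 95% confidence, each one-unit increase in years of experience is associated with a change of between -0.768 and 4.002 $1000s in annual salary.

(-0.768, 4.002)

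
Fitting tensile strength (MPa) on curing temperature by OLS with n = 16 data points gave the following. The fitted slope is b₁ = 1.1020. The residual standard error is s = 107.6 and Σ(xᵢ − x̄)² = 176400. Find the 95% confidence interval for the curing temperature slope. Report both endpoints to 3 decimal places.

SE(b₁) = s/√Sₓₓ = 107.6/√176400 = 0.25619.
df = n − 2 = 14.
t* = t_{0.025, 14} = 2.144787.
Margin = t* × SE = 2.144787 × 0.25619 = 0.54947.
CI: 1.1020 ± 0.54947 → (0.553, 1.651).
With 95% confidence, each one-unit increase in curing temperature is associated with a change of between 0.553 and 1.651 MPa in tensile strength.

(0.553, 1.651)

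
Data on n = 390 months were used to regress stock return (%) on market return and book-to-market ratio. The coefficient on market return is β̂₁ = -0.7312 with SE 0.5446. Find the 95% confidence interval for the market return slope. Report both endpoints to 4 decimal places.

(-1.8019, 0.3395)

df = n − k − 1 = 390 − 2 − 1 = 387.
t* = t_{0.025, 387} = 1.966113.
Margin = t* × SE = 1.966113 × 0.5446 = 1.070745.
CI: -0.7312 ± 1.070745 → (-1.8019, 0.3395).
With 95% confidence, each one-unit increase in market return is associated with a change of between -1.8019 and 0.3395 % in stock return, holding the other predictors fixed.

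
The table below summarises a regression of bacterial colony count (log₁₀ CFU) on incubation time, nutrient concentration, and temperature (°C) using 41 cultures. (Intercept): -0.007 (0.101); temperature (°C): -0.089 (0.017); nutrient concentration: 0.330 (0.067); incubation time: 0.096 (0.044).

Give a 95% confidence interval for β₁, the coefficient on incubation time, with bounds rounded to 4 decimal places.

(0.0068, 0.1852)

Read off: b = 0.096, SE = 0.044 for incubation time.
df = n − k − 1 = 41 − 3 − 1 = 37.
t* = t_{0.025, 37} = 2.026192.
Margin = t* × SE = 2.026192 × 0.044 = 0.089152.
CI: 0.096 ± 0.089152 → (0.0068, 0.1852).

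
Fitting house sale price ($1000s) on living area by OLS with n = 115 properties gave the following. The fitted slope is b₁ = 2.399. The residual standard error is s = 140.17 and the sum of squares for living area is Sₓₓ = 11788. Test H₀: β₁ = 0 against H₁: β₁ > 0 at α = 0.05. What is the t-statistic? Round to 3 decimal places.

t = 1.858

SE(b₁) = s/√Sₓₓ = 140.17/√11788 = 1.29103.
t = 2.399 / 1.29103 = 1.858.
df = n − 2 = 113.
One-sided p ≈ 0.0329, which is < 0.05, so reject H₀.
There is evidence that the true slope on living area is positive.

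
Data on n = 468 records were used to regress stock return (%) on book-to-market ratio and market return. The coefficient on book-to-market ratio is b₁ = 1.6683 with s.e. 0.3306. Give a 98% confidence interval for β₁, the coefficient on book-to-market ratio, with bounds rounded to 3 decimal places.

(0.897, 2.440)

df = n − k − 1 = 468 − 2 − 1 = 465.
t* = t_{0.01, 465} = 2.334394.
Margin = t* × SE = 2.334394 × 0.3306 = 0.77175.
CI: 1.6683 ± 0.77175 → (0.897, 2.440).
With 98% confidence, each one-unit increase in book-to-market ratio is associated with a change of between 0.897 and 2.440 % in stock return, holding the other predictors fixed.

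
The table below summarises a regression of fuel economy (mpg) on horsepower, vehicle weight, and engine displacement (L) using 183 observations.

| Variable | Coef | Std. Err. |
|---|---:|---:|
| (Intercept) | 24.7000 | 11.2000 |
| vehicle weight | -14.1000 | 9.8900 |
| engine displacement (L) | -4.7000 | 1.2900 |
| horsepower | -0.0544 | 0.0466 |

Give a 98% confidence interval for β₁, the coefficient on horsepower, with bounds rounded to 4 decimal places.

(-0.1638, 0.0550)

Read off: b = -0.0544, SE = 0.0466 for horsepower.
df = n − k − 1 = 183 − 3 − 1 = 179.
t* = t_{0.01, 179} = 2.34736.
Margin = t* × SE = 2.34736 × 0.0466 = 0.109387.
CI: -0.0544 ± 0.109387 → (-0.1638, 0.0550).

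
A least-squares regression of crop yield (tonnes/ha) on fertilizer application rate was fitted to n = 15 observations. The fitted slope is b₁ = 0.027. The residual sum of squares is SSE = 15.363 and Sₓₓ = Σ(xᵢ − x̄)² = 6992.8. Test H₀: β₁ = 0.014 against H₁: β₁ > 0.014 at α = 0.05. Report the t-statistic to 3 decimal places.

MSE = SSE/(n − 2) = 15.363/13 = 1.18177.
SE(b₁) = √(MSE/Sₓₓ) = √(1.18177/6992.8) = 0.0129999.
t = (0.027 − 0.014) / 0.0129999 = 1.000.
df = n − 2 = 13.
One-sided p ≈ 0.1678, which is ≥ 0.05, so fail to reject H₀.
The data do not give significant evidence that the true slope on fertilizer application rate exceeds 0.014 tonnes/ha per unit.

t = 1.000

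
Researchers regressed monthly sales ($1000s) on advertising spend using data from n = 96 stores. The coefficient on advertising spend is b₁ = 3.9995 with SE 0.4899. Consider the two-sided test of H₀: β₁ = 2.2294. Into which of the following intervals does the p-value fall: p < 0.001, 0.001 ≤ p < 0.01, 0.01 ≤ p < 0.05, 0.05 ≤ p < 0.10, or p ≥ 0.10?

p < 0.001

t = (3.9995 − 2.2294) / 0.4899 = 3.613.
df = n − 2 = 96 − 2 = 94.
Two-sided p = 2·P(T_{94} > |t|) ≈ 0.0005.
So p < 0.001.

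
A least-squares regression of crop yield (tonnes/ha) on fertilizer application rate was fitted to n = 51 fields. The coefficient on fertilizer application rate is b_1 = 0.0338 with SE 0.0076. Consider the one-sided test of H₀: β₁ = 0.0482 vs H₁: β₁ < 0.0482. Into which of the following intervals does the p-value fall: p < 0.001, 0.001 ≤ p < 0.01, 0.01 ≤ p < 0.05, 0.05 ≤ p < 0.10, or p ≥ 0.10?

t = (0.0338 − 0.0482) / 0.0076 = -1.895.
df = n − 2 = 51 − 2 = 49.
One-sided p = P(T_{49} < t) ≈ 0.0320.
So 0.01 ≤ p < 0.05.

0.01 ≤ p < 0.05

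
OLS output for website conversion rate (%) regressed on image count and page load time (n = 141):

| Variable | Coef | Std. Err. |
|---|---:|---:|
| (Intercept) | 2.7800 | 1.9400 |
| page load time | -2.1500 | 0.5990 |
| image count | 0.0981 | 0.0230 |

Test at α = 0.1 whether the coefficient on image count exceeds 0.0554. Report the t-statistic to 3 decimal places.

t = 1.857

Read off: b = 0.0981, SE = 0.0230 for image count.
H₀: β₁ = 0.0554 vs H₁: β₁ > 0.0554.
t = (0.0981 − 0.0554) / 0.0230 = 1.857.
df = n − k − 1 = 141 − 2 − 1 = 138.
One-sided p ≈ 0.0328, which is < 0.1, so reject H₀.
There is evidence that the true slope on image count exceeds 0.0554 % per unit, holding the other predictors fixed.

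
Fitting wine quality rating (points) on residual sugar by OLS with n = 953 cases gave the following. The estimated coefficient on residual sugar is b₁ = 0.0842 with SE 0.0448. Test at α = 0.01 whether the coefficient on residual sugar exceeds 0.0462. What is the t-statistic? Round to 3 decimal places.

t = 0.848

H₀: β₁ = 0.0462 vs H₁: β₁ > 0.0462.
t = (b₁ − β₁⁰)/SE = (0.0842 − 0.0462) / 0.0448 = 0.848.
df = n − 2 = 953 − 2 = 951.
One-sided p ≈ 0.1983, which is ≥ 0.01, so fail to reject H₀.
The data do not give significant evidence that the true slope on residual sugar exceeds 0.0462 points per unit.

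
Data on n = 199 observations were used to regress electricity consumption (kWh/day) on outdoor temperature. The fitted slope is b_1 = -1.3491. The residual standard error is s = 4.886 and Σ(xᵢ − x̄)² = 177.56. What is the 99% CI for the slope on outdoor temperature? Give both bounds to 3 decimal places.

(-2.303, -0.395)

SE(b_1) = s/√Sₓₓ = 4.886/√177.56 = 0.366675.
df = n − 2 = 197.
t* = t_{0.005, 197} = 2.601016.
Margin = t* × SE = 2.601016 × 0.366675 = 0.95373.
CI: -1.3491 ± 0.95373 → (-2.303, -0.395).
With 99% confidence, each one-unit increase in outdoor temperature is associated with a change of between -2.303 and -0.395 kWh/day in electricity consumption.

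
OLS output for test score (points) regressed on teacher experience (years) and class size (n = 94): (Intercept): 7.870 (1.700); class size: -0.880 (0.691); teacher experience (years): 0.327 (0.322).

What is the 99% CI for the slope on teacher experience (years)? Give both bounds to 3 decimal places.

(-0.520, 1.174)

Read off: b = 0.327, SE = 0.322 for teacher experience (years).
df = n − k − 1 = 94 − 2 − 1 = 91.
t* = t_{0.005, 91} = 2.63094.
Margin = t* × SE = 2.63094 × 0.322 = 0.84716.
CI: 0.327 ± 0.84716 → (-0.520, 1.174).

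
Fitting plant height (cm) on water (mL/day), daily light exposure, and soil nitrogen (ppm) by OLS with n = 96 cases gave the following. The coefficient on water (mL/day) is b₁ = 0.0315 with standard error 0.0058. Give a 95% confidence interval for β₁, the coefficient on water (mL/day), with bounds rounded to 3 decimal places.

(0.020, 0.043)

df = n − k − 1 = 96 − 3 − 1 = 92.
t* = t_{0.025, 92} = 1.986086.
Margin = t* × SE = 1.986086 × 0.0058 = 0.01152.
CI: 0.0315 ± 0.01152 → (0.020, 0.043).
With 95% confidence, each one-unit increase in water (mL/day) is associated with a change of between 0.020 and 0.043 cm in plant height, holding the other predictors fixed.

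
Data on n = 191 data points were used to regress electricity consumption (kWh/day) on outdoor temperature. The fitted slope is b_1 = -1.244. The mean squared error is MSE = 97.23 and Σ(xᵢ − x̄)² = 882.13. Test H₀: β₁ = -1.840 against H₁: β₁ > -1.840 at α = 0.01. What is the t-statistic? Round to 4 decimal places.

t = 1.7952

SE(b_1) = √(MSE/Sₓₓ) = √(97.23/882.13) = 0.331997.
t = (-1.244 − (-1.840)) / 0.331997 = 1.7952.
df = n − 2 = 189.
One-sided p ≈ 0.0371, which is ≥ 0.01, so fail to reject H₀.
The data do not give significant evidence that the true slope on outdoor temperature exceeds -1.840 kWh/day per unit.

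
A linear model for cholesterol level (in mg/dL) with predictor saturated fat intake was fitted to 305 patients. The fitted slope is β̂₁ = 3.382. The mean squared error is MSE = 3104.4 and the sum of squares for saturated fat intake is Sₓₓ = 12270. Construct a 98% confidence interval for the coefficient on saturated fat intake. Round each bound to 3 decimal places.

SE(β̂₁) = √(MSE/Sₓₓ) = √(3104.4/12270) = 0.502998.
df = n − 2 = 303.
t* = t_{0.01, 303} = 2.338718.
Margin = t* × SE = 2.338718 × 0.502998 = 1.17637.
CI: 3.382 ± 1.17637 → (2.206, 4.558).
With 98% confidence, each one-unit increase in saturated fat intake is associated with a change of between 2.206 and 4.558 mg/dL in cholesterol level.

(2.206, 4.558)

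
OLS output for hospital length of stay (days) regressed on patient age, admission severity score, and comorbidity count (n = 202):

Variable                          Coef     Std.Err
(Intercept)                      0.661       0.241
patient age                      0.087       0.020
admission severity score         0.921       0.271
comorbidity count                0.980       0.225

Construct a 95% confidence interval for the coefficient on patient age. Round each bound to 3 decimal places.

Read off: b = 0.087, SE = 0.020 for patient age.
df = n − k − 1 = 202 − 3 − 1 = 198.
t* = t_{0.025, 198} = 1.972017.
Margin = t* × SE = 1.972017 × 0.020 = 0.03944.
CI: 0.087 ± 0.03944 → (0.048, 0.126).

(0.048, 0.126)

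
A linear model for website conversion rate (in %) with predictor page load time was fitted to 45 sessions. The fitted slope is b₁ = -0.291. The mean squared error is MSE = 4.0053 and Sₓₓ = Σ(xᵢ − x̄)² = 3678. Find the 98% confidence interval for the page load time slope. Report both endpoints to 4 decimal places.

SE(b₁) = √(MSE/Sₓₓ) = √(4.0053/3678) = 0.0329998.
df = n − 2 = 43.
t* = t_{0.01, 43} = 2.41625.
Margin = t* × SE = 2.41625 × 0.0329998 = 0.079736.
CI: -0.291 ± 0.079736 → (-0.3707, -0.2113).
With 98% confidence, each one-unit increase in page load time is associated with a change of between -0.3707 and -0.2113 % in website conversion rate.

(-0.3707, -0.2113)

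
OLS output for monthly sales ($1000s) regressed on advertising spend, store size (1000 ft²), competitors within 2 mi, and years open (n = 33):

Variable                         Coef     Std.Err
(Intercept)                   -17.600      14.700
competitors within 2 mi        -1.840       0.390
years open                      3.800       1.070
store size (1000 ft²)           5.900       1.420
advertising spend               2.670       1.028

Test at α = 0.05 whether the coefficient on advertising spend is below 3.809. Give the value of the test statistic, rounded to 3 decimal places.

t = -1.108

Read off: b = 2.670, SE = 1.028 for advertising spend.
H₀: β₁ = 3.809 vs H₁: β₁ < 3.809.
t = (2.670 − 3.809) / 1.028 = -1.108.
df = n − k − 1 = 33 − 4 − 1 = 28.
One-sided p ≈ 0.1386, which is ≥ 0.05, so fail to reject H₀.
The data do not give significant evidence that the true slope on advertising spend is below 3.809 $1000s per unit, holding the other predictors fixed.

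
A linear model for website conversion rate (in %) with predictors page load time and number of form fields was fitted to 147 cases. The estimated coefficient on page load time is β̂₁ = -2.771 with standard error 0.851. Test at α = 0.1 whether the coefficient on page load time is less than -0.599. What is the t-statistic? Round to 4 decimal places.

H₀: β₁ = -0.599 vs H₁: β₁ < -0.599.
t = (β̂₁ − β₁⁰)/SE = (-2.771 − (-0.599)) / 0.851 = -2.5523.
df = n − k − 1 = 147 − 2 − 1 = 144.
One-sided p ≈ 0.0059, which is < 0.1, so reject H₀.
There is evidence that the true slope on page load time is below -0.599 % per unit, holding the other predictors fixed.

t = -2.5523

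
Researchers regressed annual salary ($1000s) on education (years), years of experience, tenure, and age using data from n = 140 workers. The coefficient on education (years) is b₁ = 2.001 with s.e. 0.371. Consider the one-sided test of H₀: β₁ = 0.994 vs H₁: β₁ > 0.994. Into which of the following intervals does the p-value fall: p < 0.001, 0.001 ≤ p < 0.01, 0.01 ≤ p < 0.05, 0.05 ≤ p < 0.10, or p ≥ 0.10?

t = (2.001 − 0.994) / 0.371 = 2.714.
df = n − k − 1 = 140 − 4 − 1 = 135.
One-sided p = P(T_{135} > t) ≈ 0.0038.
So 0.001 ≤ p < 0.01.

0.001 ≤ p < 0.01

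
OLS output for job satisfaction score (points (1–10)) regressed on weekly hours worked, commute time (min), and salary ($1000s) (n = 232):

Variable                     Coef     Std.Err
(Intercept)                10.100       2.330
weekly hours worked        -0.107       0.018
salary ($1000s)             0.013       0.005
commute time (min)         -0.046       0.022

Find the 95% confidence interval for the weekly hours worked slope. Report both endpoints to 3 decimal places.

(-0.142, -0.072)

Read off: b = -0.107, SE = 0.018 for weekly hours worked.
df = n − k − 1 = 232 − 3 − 1 = 228.
t* = t_{0.025, 228} = 1.970423.
Margin = t* × SE = 1.970423 × 0.018 = 0.03547.
CI: -0.107 ± 0.03547 → (-0.142, -0.072).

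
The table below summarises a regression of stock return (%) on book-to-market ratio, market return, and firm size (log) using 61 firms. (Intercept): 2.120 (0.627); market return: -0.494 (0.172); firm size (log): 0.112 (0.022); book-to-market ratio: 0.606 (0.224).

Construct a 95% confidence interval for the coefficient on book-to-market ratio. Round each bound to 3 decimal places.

(0.157, 1.055)

Read off: b = 0.606, SE = 0.224 for book-to-market ratio.
df = n − k − 1 = 61 − 3 − 1 = 57.
t* = t_{0.025, 57} = 2.002465.
Margin = t* × SE = 2.002465 × 0.224 = 0.44855.
CI: 0.606 ± 0.44855 → (0.157, 1.055).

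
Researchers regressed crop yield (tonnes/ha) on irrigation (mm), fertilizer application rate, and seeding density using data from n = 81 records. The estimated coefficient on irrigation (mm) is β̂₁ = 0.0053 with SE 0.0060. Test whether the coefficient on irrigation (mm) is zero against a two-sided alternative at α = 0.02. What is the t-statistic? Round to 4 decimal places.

t = 0.8833

H₀: β₁ = 0 vs H₁: β₁ ≠ 0.
t = (β̂₁ − β₁⁰)/SE = 0.0053 / 0.0060 = 0.8833.
df = n − k − 1 = 81 − 3 − 1 = 77.
Two-sided p ≈ 0.3798, which is ≥ 0.02, so fail to reject H₀.
The data do not give significant evidence of an association between irrigation (mm) and crop yield, after adjusting for the other predictors.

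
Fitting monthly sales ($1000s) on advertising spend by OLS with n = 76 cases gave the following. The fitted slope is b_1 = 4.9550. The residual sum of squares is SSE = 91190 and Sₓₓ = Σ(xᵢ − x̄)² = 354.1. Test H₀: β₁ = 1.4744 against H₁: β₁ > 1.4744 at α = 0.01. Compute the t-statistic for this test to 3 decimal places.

t = 1.866

MSE = SSE/(n − 2) = 91190/74 = 1232.3.
SE(b_1) = √(MSE/Sₓₓ) = √(1232.3/354.1) = 1.8655.
t = (4.9550 − 1.4744) / 1.8655 = 1.866.
df = n − 2 = 74.
One-sided p ≈ 0.0330, which is ≥ 0.01, so fail to reject H₀.
The data do not give significant evidence that the true slope on advertising spend exceeds 1.4744 $1000s per unit.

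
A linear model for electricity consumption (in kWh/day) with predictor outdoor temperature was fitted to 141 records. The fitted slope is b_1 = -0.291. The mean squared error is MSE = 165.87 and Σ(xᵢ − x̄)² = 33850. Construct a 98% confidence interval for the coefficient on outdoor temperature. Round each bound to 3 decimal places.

(-0.456, -0.126)

SE(b_1) = √(MSE/Sₓₓ) = √(165.87/33850) = 0.0700011.
df = n − 2 = 139.
t* = t_{0.01, 139} = 2.353474.
Margin = t* × SE = 2.353474 × 0.0700011 = 0.16475.
CI: -0.291 ± 0.16475 → (-0.456, -0.126).
With 98% confidence, each one-unit increase in outdoor temperature is associated with a change of between -0.456 and -0.126 kWh/day in electricity consumption.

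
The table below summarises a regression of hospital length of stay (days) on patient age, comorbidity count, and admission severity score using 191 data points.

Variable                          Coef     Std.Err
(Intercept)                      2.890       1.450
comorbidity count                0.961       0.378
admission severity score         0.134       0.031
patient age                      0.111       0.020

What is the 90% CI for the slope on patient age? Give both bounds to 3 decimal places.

(0.078, 0.144)

Read off: b = 0.111, SE = 0.020 for patient age.
df = n − k − 1 = 191 − 3 − 1 = 187.
t* = t_{0.05, 187} = 1.653043.
Margin = t* × SE = 1.653043 × 0.020 = 0.03306.
CI: 0.111 ± 0.03306 → (0.078, 0.144).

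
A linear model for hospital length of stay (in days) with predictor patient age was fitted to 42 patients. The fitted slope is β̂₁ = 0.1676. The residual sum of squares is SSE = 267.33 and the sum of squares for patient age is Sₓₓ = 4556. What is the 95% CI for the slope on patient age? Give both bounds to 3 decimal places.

MSE = SSE/(n − 2) = 267.33/40 = 6.68325.
SE(β̂₁) = √(MSE/Sₓₓ) = √(6.68325/4556) = 0.0383003.
df = n − 2 = 40.
t* = t_{0.025, 40} = 2.021075.
Margin = t* × SE = 2.021075 × 0.0383003 = 0.07741.
CI: 0.1676 ± 0.07741 → (0.090, 0.245).
With 95% confidence, each one-unit increase in patient age is associated with a change of between 0.090 and 0.245 days in hospital length of stay.

(0.090, 0.245)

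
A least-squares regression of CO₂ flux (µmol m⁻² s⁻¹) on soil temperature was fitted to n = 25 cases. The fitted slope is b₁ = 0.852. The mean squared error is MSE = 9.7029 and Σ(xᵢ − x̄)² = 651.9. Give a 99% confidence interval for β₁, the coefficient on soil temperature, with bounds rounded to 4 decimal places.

SE(b₁) = √(MSE/Sₓₓ) = √(9.7029/651.9) = 0.122.
df = n − 2 = 23.
t* = t_{0.005, 23} = 2.807336.
Margin = t* × SE = 2.807336 × 0.122 = 0.342495.
CI: 0.852 ± 0.342495 → (0.5095, 1.1945).
With 99% confidence, each one-unit increase in soil temperature is associated with a change of between 0.5095 and 1.1945 µmol m⁻² s⁻¹ in CO₂ flux.

(0.5095, 1.1945)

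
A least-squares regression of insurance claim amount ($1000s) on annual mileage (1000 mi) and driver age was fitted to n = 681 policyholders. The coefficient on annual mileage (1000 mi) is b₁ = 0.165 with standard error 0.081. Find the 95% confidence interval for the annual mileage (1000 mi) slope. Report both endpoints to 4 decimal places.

(0.0060, 0.3240)

df = n − k − 1 = 681 − 2 − 1 = 678.
t* = t_{0.025, 678} = 1.963469.
Margin = t* × SE = 1.963469 × 0.081 = 0.159041.
CI: 0.165 ± 0.159041 → (0.0060, 0.3240).
With 95% confidence, each one-unit increase in annual mileage (1000 mi) is associated with a change of between 0.0060 and 0.3240 $1000s in insurance claim amount, holding the other predictors fixed.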